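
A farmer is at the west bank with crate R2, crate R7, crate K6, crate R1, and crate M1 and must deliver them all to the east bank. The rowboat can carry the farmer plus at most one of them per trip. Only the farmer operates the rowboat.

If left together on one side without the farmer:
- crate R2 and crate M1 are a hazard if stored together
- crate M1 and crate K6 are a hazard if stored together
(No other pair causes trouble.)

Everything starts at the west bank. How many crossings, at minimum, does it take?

Counting alone: the farmer can take at most 1 across per trip to the east bank, so moving all 5 needs at least 5 loaded trips out, with a return between consecutive ones — at least 9 crossings.
The safety rule pushes this higher. Following every safe sequence of crossings, the most of the 5 that can be at the east bank as the rowboat arrives there on crossing 9 is 4 — never all 5.
So no plan with fewer than 11 crossings exists, and this one achieves 11:
1. Farmer goes to the east bank with crate M1.
2. Farmer goes back to the west bank alone.
3. Farmer goes to the east bank with crate R2.
4. Farmer goes back to the west bank with crate M1.
5. Farmer goes to the east bank with crate K6.
6. Farmer goes back to the west bank alone.
7. Farmer goes to the east bank with crate R7.
8. Farmer goes back to the west bank alone.
9. Farmer goes to the east bank with crate R1.
10. Farmer goes back to the west bank alone.
11. Farmer goes to the east bank with crate M1.

11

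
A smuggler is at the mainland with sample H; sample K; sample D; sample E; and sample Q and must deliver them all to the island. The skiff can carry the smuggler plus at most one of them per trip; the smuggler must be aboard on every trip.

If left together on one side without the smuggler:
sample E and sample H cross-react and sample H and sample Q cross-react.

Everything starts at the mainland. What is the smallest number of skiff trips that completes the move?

11

Counting alone: the smuggler can take at most 1 across per trip to the island, so moving all 5 needs at least 5 loaded trips out, with a return between consecutive ones — at least 9 crossings.
The safety rule pushes this higher. Following every safe sequence of crossings, the most of the 5 that can be at the island as the skiff arrives there on crossing 9 is 4 — never all 5.
So no plan with fewer than 11 crossings exists, and this one achieves 11:
1. Smuggler goes to the island with sample H.
2. Smuggler goes back to the mainland alone.
3. Smuggler goes to the island with sample K.
4. Smuggler goes back to the mainland alone.
5. Smuggler goes to the island with sample D.
6. Smuggler goes back to the mainland alone.
7. Smuggler goes to the island with sample E.
8. Smuggler goes back to the mainland with sample H.
9. Smuggler goes to the island with sample Q.
10. Smuggler goes back to the mainland alone.
11. Smuggler goes to the island with sample H.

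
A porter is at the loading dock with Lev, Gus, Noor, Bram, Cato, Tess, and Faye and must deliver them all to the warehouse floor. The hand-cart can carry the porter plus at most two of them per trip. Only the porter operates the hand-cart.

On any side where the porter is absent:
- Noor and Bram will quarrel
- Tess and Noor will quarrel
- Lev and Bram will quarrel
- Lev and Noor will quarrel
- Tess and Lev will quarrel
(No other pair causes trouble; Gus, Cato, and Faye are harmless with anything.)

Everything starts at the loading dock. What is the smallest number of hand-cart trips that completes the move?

Counting alone: the porter can take at most 2 across per trip to the warehouse floor, so moving all 7 needs at least 4 loaded trips out, with a return between consecutive ones — at least 7 crossings.
The safety rule pushes this higher. Following every safe sequence of crossings, the most of the 7 that can be at the warehouse floor as the hand-cart arrives there on crossings 7, 9 is 5, 6 respectively — never all 7.
So no plan with fewer than 11 crossings exists, and this one achieves 11:
1. Porter goes to the warehouse floor with Lev and Noor.
2. Porter goes back to the loading dock with Lev.
3. Porter goes to the warehouse floor with Gus and Lev.
4. Porter goes back to the loading dock with Lev.
5. Porter goes to the warehouse floor with Cato and Lev.
6. Porter goes back to the loading dock with Lev.
7. Porter goes to the warehouse floor with Faye and Lev.
8. Porter goes back to the loading dock with Lev.
9. Porter goes to the warehouse floor with Bram and Tess.
10. Porter goes back to the loading dock with Noor.
11. Porter goes to the warehouse floor with Lev and Noor.

11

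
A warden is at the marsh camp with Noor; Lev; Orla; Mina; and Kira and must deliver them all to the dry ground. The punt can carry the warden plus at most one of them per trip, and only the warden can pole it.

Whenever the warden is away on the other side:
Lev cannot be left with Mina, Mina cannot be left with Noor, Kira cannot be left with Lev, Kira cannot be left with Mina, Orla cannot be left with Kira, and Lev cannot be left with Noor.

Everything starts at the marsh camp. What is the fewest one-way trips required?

impossible

Whatever the first load, the items left behind include a forbidden pair without the warden. No opening move is safe, so no plan exists.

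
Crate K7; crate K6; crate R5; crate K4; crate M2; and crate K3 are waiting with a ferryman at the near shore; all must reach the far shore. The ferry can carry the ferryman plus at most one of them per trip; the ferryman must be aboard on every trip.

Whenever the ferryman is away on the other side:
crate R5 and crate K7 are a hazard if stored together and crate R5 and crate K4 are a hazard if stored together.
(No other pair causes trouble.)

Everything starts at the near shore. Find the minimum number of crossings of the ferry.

13

Counting alone: the ferryman can take at most 1 across per trip to the far shore, so moving all 6 needs at least 6 loaded trips out, with a return between consecutive ones — at least 11 crossings.
The safety rule pushes this higher. Following every safe sequence of crossings, the most of the 6 that can be at the far shore as the ferry arrives there on crossing 11 is 5 — never all 6.
So no plan with fewer than 13 crossings exists, and this one achieves 13:
1. Ferryman goes to the far shore with crate R5.  [the near shore: crate K3, crate K4, crate K6, crate K7, crate M2 | the far shore: crate R5]
2. Ferryman goes back to the near shore alone.  [the near shore: crate K3, crate K4, crate K6, crate K7, crate M2 | the far shore: crate R5]
3. Ferryman goes to the far shore with crate K7.  [the near shore: crate K3, crate K4, crate K6, crate M2 | the far shore: crate K7, crate R5]
4. Ferryman goes back to the near shore with crate R5.  [the near shore: crate K3, crate K4, crate K6, crate M2, crate R5 | the far shore: crate K7]
5. Ferryman goes to the far shore with crate K4.  [the near shore: crate K3, crate K6, crate M2, crate R5 | the far shore: crate K4, crate K7]
6. Ferryman goes back to the near shore alone.  [the near shore: crate K3, crate K6, crate M2, crate R5 | the far shore: crate K4, crate K7]
7. Ferryman goes to the far shore with crate K6.  [the near shore: crate K3, crate M2, crate R5 | the far shore: crate K4, crate K6, crate K7]
8. Ferryman goes back to the near shore alone.  [the near shore: crate K3, crate M2, crate R5 | the far shore: crate K4, crate K6, crate K7]
9. Ferryman goes to the far shore with crate M2.  [the near shore: crate K3, crate R5 | the far shore: crate K4, crate K6, crate K7, crate M2]
10. Ferryman goes back to the near shore alone.  [the near shore: crate K3, crate R5 | the far shore: crate K4, crate K6, crate K7, crate M2]
11. Ferryman goes to the far shore with crate K3.  [the near shore: crate R5 | the far shore: crate K3, crate K4, crate K6, crate K7, crate M2]
12. Ferryman goes back to the near shore alone.  [the near shore: crate R5 | the far shore: crate K3, crate K4, crate K6, crate K7, crate M2]
13. Ferryman goes to the far shore with crate R5.  [the near shore: — | the far shore: crate K3, crate K4, crate K6, crate K7, crate M2, crate R5]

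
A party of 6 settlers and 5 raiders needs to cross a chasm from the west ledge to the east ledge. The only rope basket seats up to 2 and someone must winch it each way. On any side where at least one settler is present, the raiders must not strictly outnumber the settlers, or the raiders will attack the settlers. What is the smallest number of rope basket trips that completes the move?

19

Counting alone: each trip to the east ledge takes at most 2 across and each return brings at least 1 back, so after t trips out (and t−1 returns) at most 2t − (t−1) of the 11 are across; that first reaches 11 at t = 10, so at least 19 crossings are needed.
The plan below uses exactly 19 crossings, so it is optimal:
1. 2 raiders → the east ledge.  (the west ledge: 6S 3R; the east ledge: 0S 2R)
2. 1 raider ← the west ledge.  (the west ledge: 6S 4R; the east ledge: 0S 1R)
3. 2 raiders → the east ledge.  (the west ledge: 6S 2R; the east ledge: 0S 3R)
4. 1 raider ← the west ledge.  (the west ledge: 6S 3R; the east ledge: 0S 2R)
5. 2 settlers → the east ledge.  (the west ledge: 4S 3R; the east ledge: 2S 2R)
6. 1 raider ← the west ledge.  (the west ledge: 4S 4R; the east ledge: 2S 1R)
7. 1 settler and 1 raider → the east ledge.  (the west ledge: 3S 3R; the east ledge: 3S 2R)
8. 1 settler ← the west ledge.  (the west ledge: 4S 3R; the east ledge: 2S 2R)
9. 1 settler and 1 raider → the east ledge.  (the west ledge: 3S 2R; the east ledge: 3S 3R)
10. 1 raider ← the west ledge.  (the west ledge: 3S 3R; the east ledge: 3S 2R)
11. 1 settler and 1 raider → the east ledge.  (the west ledge: 2S 2R; the east ledge: 4S 3R)
12. 1 settler ← the west ledge.  (the west ledge: 3S 2R; the east ledge: 3S 3R)
13. 1 settler and 1 raider → the east ledge.  (the west ledge: 2S 1R; the east ledge: 4S 4R)
14. 1 raider ← the west ledge.  (the west ledge: 2S 2R; the east ledge: 4S 3R)
15. 1 settler and 1 raider → the east ledge.  (the west ledge: 1S 1R; the east ledge: 5S 4R)
16. 1 settler ← the west ledge.  (the west ledge: 2S 1R; the east ledge: 4S 4R)
17. 1 settler and 1 raider → the east ledge.  (the west ledge: 1S 0R; the east ledge: 5S 5R)
18. 1 raider ← the west ledge.  (the west ledge: 1S 1R; the east ledge: 5S 4R)
19. 1 settler and 1 raider → the east ledge.  (the west ledge: 0S 0R; the east ledge: 6S 5R)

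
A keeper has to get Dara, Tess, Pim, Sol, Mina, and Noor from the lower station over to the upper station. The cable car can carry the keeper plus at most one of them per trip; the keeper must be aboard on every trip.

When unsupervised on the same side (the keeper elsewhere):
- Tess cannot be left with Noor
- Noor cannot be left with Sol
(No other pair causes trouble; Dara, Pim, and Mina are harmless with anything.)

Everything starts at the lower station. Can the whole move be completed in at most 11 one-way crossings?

No

Counting alone: the keeper can take at most 1 across per trip to the upper station, so moving all 6 needs at least 6 loaded trips out, with a return between consecutive ones — at least 11 crossings.
The safety rule pushes this higher. Following every safe sequence of crossings, the most of the 6 that can be at the upper station as the cable car arrives there on crossing 11 is 5 — never all 6.
So the move cannot be finished within 11 crossings. (The shortest complete plan takes 13:)
1. Keeper goes to the upper station with Noor.
2. Keeper goes back to the lower station alone.
3. Keeper goes to the upper station with Dara.
4. Keeper goes back to the lower station alone.
5. Keeper goes to the upper station with Tess.
6. Keeper goes back to the lower station with Noor.
7. Keeper goes to the upper station with Sol.
8. Keeper goes back to the lower station alone.
9. Keeper goes to the upper station with Pim.
10. Keeper goes back to the lower station alone.
11. Keeper goes to the upper station with Mina.
12. Keeper goes back to the lower station alone.
13. Keeper goes to the upper station with Noor.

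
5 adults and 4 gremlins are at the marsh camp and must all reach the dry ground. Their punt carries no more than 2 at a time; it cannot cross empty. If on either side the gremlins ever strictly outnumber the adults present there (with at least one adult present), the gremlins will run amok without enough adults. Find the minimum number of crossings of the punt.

Counting alone: each trip to the dry ground takes at most 2 across and each return brings at least 1 back, so after t trips out (and t−1 returns) at most 2t − (t−1) of the 9 are across; that first reaches 9 at t = 8, so at least 15 crossings are needed.
The plan below uses exactly 15 crossings, so it is optimal:
1. 2 gremlins → the dry ground.  (the marsh camp: 5A 2G; the dry ground: 0A 2G)
2. 1 gremlin ← the marsh camp.  (the marsh camp: 5A 3G; the dry ground: 0A 1G)
3. 2 gremlins → the dry ground.  (the marsh camp: 5A 1G; the dry ground: 0A 3G)
4. 1 gremlin ← the marsh camp.  (the marsh camp: 5A 2G; the dry ground: 0A 2G)
5. 2 adults → the dry ground.  (the marsh camp: 3A 2G; the dry ground: 2A 2G)
6. 1 gremlin ← the marsh camp.  (the marsh camp: 3A 3G; the dry ground: 2A 1G)
7. 1 adult and 1 gremlin → the dry ground.  (the marsh camp: 2A 2G; the dry ground: 3A 2G)
8. 1 adult ← the marsh camp.  (the marsh camp: 3A 2G; the dry ground: 2A 2G)
9. 1 adult and 1 gremlin → the dry ground.  (the marsh camp: 2A 1G; the dry ground: 3A 3G)
10. 1 gremlin ← the marsh camp.  (the marsh camp: 2A 2G; the dry ground: 3A 2G)
11. 1 adult and 1 gremlin → the dry ground.  (the marsh camp: 1A 1G; the dry ground: 4A 3G)
12. 1 adult ← the marsh camp.  (the marsh camp: 2A 1G; the dry ground: 3A 3G)
13. 1 adult and 1 gremlin → the dry ground.  (the marsh camp: 1A 0G; the dry ground: 4A 4G)
14. 1 gremlin ← the marsh camp.  (the marsh camp: 1A 1G; the dry ground: 4A 3G)
15. 1 adult and 1 gremlin → the dry ground.  (the marsh camp: 0A 0G; the dry ground: 5A 4G)

15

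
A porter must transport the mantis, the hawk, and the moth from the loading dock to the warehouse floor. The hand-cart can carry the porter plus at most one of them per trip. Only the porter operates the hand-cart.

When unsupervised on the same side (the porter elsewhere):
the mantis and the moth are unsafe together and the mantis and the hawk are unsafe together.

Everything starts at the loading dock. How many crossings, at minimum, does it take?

7

Counting alone: the porter can take at most 1 across per trip to the warehouse floor, so moving all 3 needs at least 3 loaded trips out, with a return between consecutive ones — at least 5 crossings.
The safety rule pushes this higher. Following every safe sequence of crossings, the most of the 3 that can be at the warehouse floor as the hand-cart arrives there on crossing 5 is 2 — never all 3.
So no plan with fewer than 7 crossings exists, and this one achieves 7:
1. Porter goes to the warehouse floor with the mantis.  [the loading dock: the hawk, the moth | the warehouse floor: the mantis]
2. Porter goes back to the loading dock alone.  [the loading dock: the hawk, the moth | the warehouse floor: the mantis]
3. Porter goes to the warehouse floor with the hawk.  [the loading dock: the moth | the warehouse floor: the hawk, the mantis]
4. Porter goes back to the loading dock with the mantis.  [the loading dock: the mantis, the moth | the warehouse floor: the hawk]
5. Porter goes to the warehouse floor with the moth.  [the loading dock: the mantis | the warehouse floor: the hawk, the moth]
6. Porter goes back to the loading dock alone.  [the loading dock: the mantis | the warehouse floor: the hawk, the moth]
7. Porter goes to the warehouse floor with the mantis.  [the loading dock: — | the warehouse floor: the hawk, the mantis, the moth]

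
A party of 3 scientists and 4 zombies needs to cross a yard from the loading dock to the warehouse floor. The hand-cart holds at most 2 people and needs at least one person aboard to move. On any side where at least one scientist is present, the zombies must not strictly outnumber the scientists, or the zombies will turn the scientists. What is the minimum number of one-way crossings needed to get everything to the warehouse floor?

The zombies already outnumber the scientists at the loading dock before anyone moves, so the starting position itself is disallowed.

impossible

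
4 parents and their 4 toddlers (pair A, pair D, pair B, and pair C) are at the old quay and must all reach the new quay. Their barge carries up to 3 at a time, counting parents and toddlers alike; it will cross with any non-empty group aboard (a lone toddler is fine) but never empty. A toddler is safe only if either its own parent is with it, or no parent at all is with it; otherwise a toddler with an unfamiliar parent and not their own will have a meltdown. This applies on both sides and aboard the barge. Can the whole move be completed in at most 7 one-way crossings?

Counting alone: each trip to the new quay takes at most 3 across and each return brings at least 1 back, so after t trips out (and t−1 returns) at most 3t − (t−1) of the 8 are across; that first reaches 8 at t = 4, so at least 7 crossings are needed.
The safety rule pushes this higher. Following every safe sequence of crossings, the most of the 8 that can be at the new quay as the barge arrives there on crossing 7 is 7 — never all 8.
So the move cannot be finished within 7 crossings. (The shortest complete plan takes 9:)
1. parent A and toddler A cross → the new quay.
2. parent A crosses ← the old quay.
3. parent A, parent D, and toddler D cross → the new quay.
4. parent A and toddler A cross ← the old quay.
5. parent A, parent B, and parent C cross → the new quay.
6. toddler D crosses ← the old quay.
7. toddler A and toddler D cross → the new quay.
8. toddler A crosses ← the old quay.
9. toddler A, toddler B, and toddler C cross → the new quay.

No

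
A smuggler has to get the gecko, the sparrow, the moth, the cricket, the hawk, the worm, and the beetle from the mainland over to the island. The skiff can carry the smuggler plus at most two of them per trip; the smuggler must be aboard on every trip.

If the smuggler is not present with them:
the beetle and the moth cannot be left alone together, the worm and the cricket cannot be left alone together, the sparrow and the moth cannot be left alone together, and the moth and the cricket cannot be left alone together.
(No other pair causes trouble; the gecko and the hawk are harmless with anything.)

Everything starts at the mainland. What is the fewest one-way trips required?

Counting alone: the smuggler can take at most 2 across per trip to the island, so moving all 7 needs at least 4 loaded trips out, with a return between consecutive ones — at least 7 crossings.
The plan below uses exactly 7 crossings, so it is optimal:
1. Smuggler goes to the island with the cricket and the moth.
2. Smuggler goes back to the mainland with the moth.
3. Smuggler goes to the island with the beetle and the sparrow.
4. Smuggler goes back to the mainland alone.
5. Smuggler goes to the island with the gecko and the hawk.
6. Smuggler goes back to the mainland alone.
7. Smuggler goes to the island with the moth and the worm.

7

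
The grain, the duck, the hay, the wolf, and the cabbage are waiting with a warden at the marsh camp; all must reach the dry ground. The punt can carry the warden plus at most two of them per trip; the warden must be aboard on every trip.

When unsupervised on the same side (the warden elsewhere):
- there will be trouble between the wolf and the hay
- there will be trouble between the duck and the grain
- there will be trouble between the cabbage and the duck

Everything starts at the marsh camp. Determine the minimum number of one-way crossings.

Counting alone: the warden can take at most 2 across per trip to the dry ground, so moving all 5 needs at least 3 loaded trips out, with a return between consecutive ones — at least 5 crossings.
The plan below uses exactly 5 crossings, so it is optimal:
1. Warden goes to the dry ground with the duck and the hay.  [the marsh camp: the cabbage, the grain, the wolf | the dry ground: the duck, the hay]
2. Warden goes back to the marsh camp alone.  [the marsh camp: the cabbage, the grain, the wolf | the dry ground: the duck, the hay]
3. Warden goes to the dry ground with the cabbage and the grain.  [the marsh camp: the wolf | the dry ground: the cabbage, the duck, the grain, the hay]
4. Warden goes back to the marsh camp with the duck.  [the marsh camp: the duck, the wolf | the dry ground: the cabbage, the grain, the hay]
5. Warden goes to the dry ground with the duck and the wolf.  [the marsh camp: — | the dry ground: the cabbage, the duck, the grain, the hay, the wolf]

5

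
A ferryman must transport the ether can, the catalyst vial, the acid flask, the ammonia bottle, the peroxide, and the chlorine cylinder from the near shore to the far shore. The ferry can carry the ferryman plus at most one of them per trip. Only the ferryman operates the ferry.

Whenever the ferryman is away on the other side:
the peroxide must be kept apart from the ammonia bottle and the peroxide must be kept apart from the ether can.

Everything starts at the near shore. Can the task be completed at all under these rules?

Yes

1. Ferryman goes to the far shore with the peroxide.  [the near shore: the acid flask, the ammonia bottle, the catalyst vial, the chlorine cylinder, the ether can | the far shore: the peroxide]
2. Ferryman goes back to the near shore alone.  [the near shore: the acid flask, the ammonia bottle, the catalyst vial, the chlorine cylinder, the ether can | the far shore: the peroxide]
3. Ferryman goes to the far shore with the ether can.  [the near shore: the acid flask, the ammonia bottle, the catalyst vial, the chlorine cylinder | the far shore: the ether can, the peroxide]
4. Ferryman goes back to the near shore with the peroxide.  [the near shore: the acid flask, the ammonia bottle, the catalyst vial, the chlorine cylinder, the peroxide | the far shore: the ether can]
5. Ferryman goes to the far shore with the ammonia bottle.  [the near shore: the acid flask, the catalyst vial, the chlorine cylinder, the peroxide | the far shore: the ammonia bottle, the ether can]
6. Ferryman goes back to the near shore alone.  [the near shore: the acid flask, the catalyst vial, the chlorine cylinder, the peroxide | the far shore: the ammonia bottle, the ether can]
7. Ferryman goes to the far shore with the catalyst vial.  [the near shore: the acid flask, the chlorine cylinder, the peroxide | the far shore: the ammonia bottle, the catalyst vial, the ether can]
8. Ferryman goes back to the near shore alone.  [the near shore: the acid flask, the chlorine cylinder, the peroxide | the far shore: the ammonia bottle, the catalyst vial, the ether can]
9. Ferryman goes to the far shore with the acid flask.  [the near shore: the chlorine cylinder, the peroxide | the far shore: the acid flask, the ammonia bottle, the catalyst vial, the ether can]
10. Ferryman goes back to the near shore alone.  [the near shore: the chlorine cylinder, the peroxide | the far shore: the acid flask, the ammonia bottle, the catalyst vial, the ether can]
11. Ferryman goes to the far shore with the chlorine cylinder.  [the near shore: the peroxide | the far shore: the acid flask, the ammonia bottle, the catalyst vial, the chlorine cylinder, the ether can]
12. Ferryman goes back to the near shore alone.  [the near shore: the peroxide | the far shore: the acid flask, the ammonia bottle, the catalyst vial, the chlorine cylinder, the ether can]
13. Ferryman goes to the far shore with the peroxide.  [the near shore: — | the far shore: the acid flask, the ammonia bottle, the catalyst vial, the chlorine cylinder, the ether can, the peroxide]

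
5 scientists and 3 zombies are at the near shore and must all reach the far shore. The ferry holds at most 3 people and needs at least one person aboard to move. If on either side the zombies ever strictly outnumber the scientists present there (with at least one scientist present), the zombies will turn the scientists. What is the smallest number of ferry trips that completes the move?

Counting alone: each trip to the far shore takes at most 3 across and each return brings at least 1 back, so after t trips out (and t−1 returns) at most 3t − (t−1) of the 8 are across; that first reaches 8 at t = 4, so at least 7 crossings are needed.
The plan below uses exactly 7 crossings, so it is optimal:
1. 2 zombies → the far shore.  (the near shore: 5S 1Z; the far shore: 0S 2Z)
2. 1 zombie ← the near shore.  (the near shore: 5S 2Z; the far shore: 0S 1Z)
3. 2 scientists and 1 zombie → the far shore.  (the near shore: 3S 1Z; the far shore: 2S 2Z)
4. 1 zombie ← the near shore.  (the near shore: 3S 2Z; the far shore: 2S 1Z)
5. 1 scientist and 2 zombies → the far shore.  (the near shore: 2S 0Z; the far shore: 3S 3Z)
6. 1 zombie ← the near shore.  (the near shore: 2S 1Z; the far shore: 3S 2Z)
7. 2 scientists and 1 zombie → the far shore.  (the near shore: 0S 0Z; the far shore: 5S 3Z)

7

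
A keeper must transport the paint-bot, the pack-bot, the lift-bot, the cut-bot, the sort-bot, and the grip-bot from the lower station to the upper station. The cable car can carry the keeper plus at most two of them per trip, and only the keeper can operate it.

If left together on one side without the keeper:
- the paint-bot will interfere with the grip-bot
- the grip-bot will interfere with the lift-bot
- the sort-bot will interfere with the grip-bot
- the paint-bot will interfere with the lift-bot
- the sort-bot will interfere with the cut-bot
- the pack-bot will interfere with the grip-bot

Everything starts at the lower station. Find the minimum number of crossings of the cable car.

Whatever the first load, the items left behind include a forbidden pair without the keeper. No opening move is safe, so no plan exists.

impossible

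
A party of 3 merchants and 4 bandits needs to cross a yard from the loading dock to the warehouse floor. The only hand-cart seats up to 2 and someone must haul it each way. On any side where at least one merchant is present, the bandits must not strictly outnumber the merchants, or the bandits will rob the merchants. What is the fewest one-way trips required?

impossible

The bandits already outnumber the merchants at the loading dock before anyone moves, so the starting position itself is disallowed.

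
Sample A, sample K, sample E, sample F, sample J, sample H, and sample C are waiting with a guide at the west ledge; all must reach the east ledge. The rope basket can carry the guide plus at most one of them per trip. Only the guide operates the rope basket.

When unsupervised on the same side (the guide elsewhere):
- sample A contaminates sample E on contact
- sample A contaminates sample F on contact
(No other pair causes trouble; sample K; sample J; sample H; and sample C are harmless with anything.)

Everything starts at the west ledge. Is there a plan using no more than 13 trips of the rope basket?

Counting alone: the guide can take at most 1 across per trip to the east ledge, so moving all 7 needs at least 7 loaded trips out, with a return between consecutive ones — at least 13 crossings.
The safety rule pushes this higher. Following every safe sequence of crossings, the most of the 7 that can be at the east ledge as the rope basket arrives there on crossing 13 is 6 — never all 7.
So the move cannot be finished within 13 crossings. (The shortest complete plan takes 15:)
1. Guide goes to the east ledge with sample A.  [the west ledge: sample C, sample E, sample F, sample H, sample J, sample K | the east ledge: sample A]
2. Guide goes back to the west ledge alone.  [the west ledge: sample C, sample E, sample F, sample H, sample J, sample K | the east ledge: sample A]
3. Guide goes to the east ledge with sample K.  [the west ledge: sample C, sample E, sample F, sample H, sample J | the east ledge: sample A, sample K]
4. Guide goes back to the west ledge alone.  [the west ledge: sample C, sample E, sample F, sample H, sample J | the east ledge: sample A, sample K]
5. Guide goes to the east ledge with sample E.  [the west ledge: sample C, sample F, sample H, sample J | the east ledge: sample A, sample E, sample K]
6. Guide goes back to the west ledge with sample A.  [the west ledge: sample A, sample C, sample F, sample H, sample J | the east ledge: sample E, sample K]
7. Guide goes to the east ledge with sample F.  [the west ledge: sample A, sample C, sample H, sample J | the east ledge: sample E, sample F, sample K]
8. Guide goes back to the west ledge alone.  [the west ledge: sample A, sample C, sample H, sample J | the east ledge: sample E, sample F, sample K]
9. Guide goes to the east ledge with sample J.  [the west ledge: sample A, sample C, sample H | the east ledge: sample E, sample F, sample J, sample K]
10. Guide goes back to the west ledge alone.  [the west ledge: sample A, sample C, sample H | the east ledge: sample E, sample F, sample J, sample K]
11. Guide goes to the east ledge with sample H.  [the west ledge: sample A, sample C | the east ledge: sample E, sample F, sample H, sample J, sample K]
12. Guide goes back to the west ledge alone.  [the west ledge: sample A, sample C | the east ledge: sample E, sample F, sample H, sample J, sample K]
13. Guide goes to the east ledge with sample C.  [the west ledge: sample A | the east ledge: sample C, sample E, sample F, sample H, sample J, sample K]
14. Guide goes back to the west ledge alone.  [the west ledge: sample A | the east ledge: sample C, sample E, sample F, sample H, sample J, sample K]
15. Guide goes to the east ledge with sample A.  [the west ledge: — | the east ledge: sample A, sample C, sample E, sample F, sample H, sample J, sample K]

No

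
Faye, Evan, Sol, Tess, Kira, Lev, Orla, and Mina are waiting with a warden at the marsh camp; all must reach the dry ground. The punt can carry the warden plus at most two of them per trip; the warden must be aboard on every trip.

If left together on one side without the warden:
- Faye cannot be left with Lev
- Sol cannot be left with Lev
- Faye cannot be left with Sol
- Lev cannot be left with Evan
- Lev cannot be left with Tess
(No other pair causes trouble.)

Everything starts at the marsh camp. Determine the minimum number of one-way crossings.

Counting alone: the warden can take at most 2 across per trip to the dry ground, so moving all 8 needs at least 4 loaded trips out, with a return between consecutive ones — at least 7 crossings.
The safety rule pushes this higher. Following every safe sequence of crossings, the most of the 8 that can be at the dry ground as the punt arrives there on crossings 7, 9, 11 is 5, 6, 7 respectively — never all 8.
So no plan with fewer than 13 crossings exists, and this one achieves 13:
1. Warden goes to the dry ground with Faye and Lev.
2. Warden goes back to the marsh camp with Faye.
3. Warden goes to the dry ground with Evan and Faye.
4. Warden goes back to the marsh camp with Lev.
5. Warden goes to the dry ground with Sol and Tess.
6. Warden goes back to the marsh camp with Faye.
7. Warden goes to the dry ground with Faye and Kira.
8. Warden goes back to the marsh camp with Faye.
9. Warden goes to the dry ground with Faye and Orla.
10. Warden goes back to the marsh camp with Faye.
11. Warden goes to the dry ground with Faye and Mina.
12. Warden goes back to the marsh camp with Faye.
13. Warden goes to the dry ground with Faye and Lev.

13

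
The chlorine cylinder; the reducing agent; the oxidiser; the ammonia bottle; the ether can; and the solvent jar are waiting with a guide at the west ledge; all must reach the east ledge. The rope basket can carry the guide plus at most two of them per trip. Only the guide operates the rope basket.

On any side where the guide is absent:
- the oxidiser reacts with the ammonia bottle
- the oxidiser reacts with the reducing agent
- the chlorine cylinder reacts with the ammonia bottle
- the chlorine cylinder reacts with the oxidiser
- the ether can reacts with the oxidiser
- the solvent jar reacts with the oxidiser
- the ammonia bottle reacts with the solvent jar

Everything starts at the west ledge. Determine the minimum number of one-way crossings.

Counting alone: the guide can take at most 2 across per trip to the east ledge, so moving all 6 needs at least 3 loaded trips out, with a return between consecutive ones — at least 5 crossings.
The safety rule pushes this higher. Following every safe sequence of crossings, the most of the 6 that can be at the east ledge as the rope basket arrives there on crossings 5, 7 is 4, 5 respectively — never all 6.
So no plan with fewer than 9 crossings exists, and this one achieves 9:
1. Guide goes to the east ledge with the ammonia bottle and the oxidiser.  [the west ledge: the chlorine cylinder, the ether can, the reducing agent, the solvent jar | the east ledge: the ammonia bottle, the oxidiser]
2. Guide goes back to the west ledge with the oxidiser.  [the west ledge: the chlorine cylinder, the ether can, the oxidiser, the reducing agent, the solvent jar | the east ledge: the ammonia bottle]
3. Guide goes to the east ledge with the oxidiser and the reducing agent.  [the west ledge: the chlorine cylinder, the ether can, the solvent jar | the east ledge: the ammonia bottle, the oxidiser, the reducing agent]
4. Guide goes back to the west ledge with the oxidiser.  [the west ledge: the chlorine cylinder, the ether can, the oxidiser, the solvent jar | the east ledge: the ammonia bottle, the reducing agent]
5. Guide goes to the east ledge with the ether can and the oxidiser.  [the west ledge: the chlorine cylinder, the solvent jar | the east ledge: the ammonia bottle, the ether can, the oxidiser, the reducing agent]
6. Guide goes back to the west ledge with the oxidiser.  [the west ledge: the chlorine cylinder, the oxidiser, the solvent jar | the east ledge: the ammonia bottle, the ether can, the reducing agent]
7. Guide goes to the east ledge with the chlorine cylinder and the solvent jar.  [the west ledge: the oxidiser | the east ledge: the ammonia bottle, the chlorine cylinder, the ether can, the reducing agent, the solvent jar]
8. Guide goes back to the west ledge with the ammonia bottle.  [the west ledge: the ammonia bottle, the oxidiser | the east ledge: the chlorine cylinder, the ether can, the reducing agent, the solvent jar]
9. Guide goes to the east ledge with the ammonia bottle and the oxidiser.  [the west ledge: — | the east ledge: the ammonia bottle, the chlorine cylinder, the ether can, the oxidiser, the reducing agent, the solvent jar]

9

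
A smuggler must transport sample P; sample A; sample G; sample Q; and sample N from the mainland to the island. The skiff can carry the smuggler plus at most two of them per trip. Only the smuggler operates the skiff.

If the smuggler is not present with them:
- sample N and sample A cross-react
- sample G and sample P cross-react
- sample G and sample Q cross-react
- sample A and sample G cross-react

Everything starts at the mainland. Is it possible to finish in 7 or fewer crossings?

Yes — this plan uses 5 crossings (≤ 7):
1. Smuggler goes to the island with sample A and sample G.  [the mainland: sample N, sample P, sample Q | the island: sample A, sample G]
2. Smuggler goes back to the mainland with sample G.  [the mainland: sample G, sample N, sample P, sample Q | the island: sample A]
3. Smuggler goes to the island with sample P and sample Q.  [the mainland: sample G, sample N | the island: sample A, sample P, sample Q]
4. Smuggler goes back to the mainland alone.  [the mainland: sample G, sample N | the island: sample A, sample P, sample Q]
5. Smuggler goes to the island with sample G and sample N.  [the mainland: — | the island: sample A, sample G, sample N, sample P, sample Q]

Yes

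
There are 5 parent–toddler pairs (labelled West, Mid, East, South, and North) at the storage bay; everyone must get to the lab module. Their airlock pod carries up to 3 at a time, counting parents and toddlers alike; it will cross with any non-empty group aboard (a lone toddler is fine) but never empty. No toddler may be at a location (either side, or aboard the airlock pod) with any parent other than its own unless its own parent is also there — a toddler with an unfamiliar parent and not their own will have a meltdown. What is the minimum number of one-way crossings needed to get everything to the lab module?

11

Counting alone: each trip to the lab module takes at most 3 across and each return brings at least 1 back, so after t trips out (and t−1 returns) at most 3t − (t−1) of the 10 are across; that first reaches 10 at t = 5, so at least 9 crossings are needed.
The safety rule pushes this higher. Following every safe sequence of crossings, the most of the 10 that can be at the lab module as the airlock pod arrives there on crossing 9 is 9 — never all 10.
So no plan with fewer than 11 crossings exists, and this one achieves 11:
1. parent West and toddler West cross → the lab module.
2. parent West crosses ← the storage bay.
3. toddler East, toddler Mid, and toddler South cross → the lab module.
4. toddler West crosses ← the storage bay.
5. parent East, parent Mid, and parent South cross → the lab module.
6. parent Mid and toddler Mid cross ← the storage bay.
7. parent Mid, parent North, and parent West cross → the lab module.
8. toddler East crosses ← the storage bay.
9. toddler Mid and toddler West cross → the lab module.
10. toddler West crosses ← the storage bay.
11. toddler East, toddler North, and toddler West cross → the lab module.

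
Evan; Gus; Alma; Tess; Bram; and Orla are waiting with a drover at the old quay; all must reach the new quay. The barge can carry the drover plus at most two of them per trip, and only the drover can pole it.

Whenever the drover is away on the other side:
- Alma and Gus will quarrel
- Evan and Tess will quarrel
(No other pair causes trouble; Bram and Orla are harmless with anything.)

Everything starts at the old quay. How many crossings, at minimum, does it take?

Counting alone: the drover can take at most 2 across per trip to the new quay, so moving all 6 needs at least 3 loaded trips out, with a return between consecutive ones — at least 5 crossings.
The plan below uses exactly 5 crossings, so it is optimal:
1. Drover goes to the new quay with Evan and Gus.
2. Drover goes back to the old quay alone.
3. Drover goes to the new quay with Bram and Orla.
4. Drover goes back to the old quay alone.
5. Drover goes to the new quay with Alma and Tess.

5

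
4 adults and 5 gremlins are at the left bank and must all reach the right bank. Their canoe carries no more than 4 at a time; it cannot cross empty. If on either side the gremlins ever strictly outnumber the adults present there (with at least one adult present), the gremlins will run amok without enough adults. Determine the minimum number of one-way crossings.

impossible

The gremlins already outnumber the adults at the left bank before anyone moves, so the starting position itself is disallowed.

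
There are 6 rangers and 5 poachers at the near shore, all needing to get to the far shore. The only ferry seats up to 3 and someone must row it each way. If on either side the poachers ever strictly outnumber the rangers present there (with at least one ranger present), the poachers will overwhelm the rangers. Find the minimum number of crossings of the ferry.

9

Counting alone: each trip to the far shore takes at most 3 across and each return brings at least 1 back, so after t trips out (and t−1 returns) at most 3t − (t−1) of the 11 are across; that first reaches 11 at t = 5, so at least 9 crossings are needed.
The plan below uses exactly 9 crossings, so it is optimal:
1. 3 poachers → the far shore.  (the near shore: 6R 2P; the far shore: 0R 3P)
2. 1 poacher ← the near shore.  (the near shore: 6R 3P; the far shore: 0R 2P)
3. 3 rangers → the far shore.  (the near shore: 3R 3P; the far shore: 3R 2P)
4. 1 ranger ← the near shore.  (the near shore: 4R 3P; the far shore: 2R 2P)
5. 2 rangers and 1 poacher → the far shore.  (the near shore: 2R 2P; the far shore: 4R 3P)
6. 1 ranger ← the near shore.  (the near shore: 3R 2P; the far shore: 3R 3P)
7. 2 rangers and 1 poacher → the far shore.  (the near shore: 1R 1P; the far shore: 5R 4P)
8. 1 ranger ← the near shore.  (the near shore: 2R 1P; the far shore: 4R 4P)
9. 2 rangers and 1 poacher → the far shore.  (the near shore: 0R 0P; the far shore: 6R 5P)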